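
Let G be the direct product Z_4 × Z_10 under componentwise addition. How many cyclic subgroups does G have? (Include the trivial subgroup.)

12

Group the elements of G by the cyclic subgroup they generate; each cyclic subgroup of order d accounts for φ(d) elements.
Cyclic subgroups by order — order 1: 1; order 2: 3; order 4: 2; order 5: 1; order 10: 3; order 20: 2.
Total: 12.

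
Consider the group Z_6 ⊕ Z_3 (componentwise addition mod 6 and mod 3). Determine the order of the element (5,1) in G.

6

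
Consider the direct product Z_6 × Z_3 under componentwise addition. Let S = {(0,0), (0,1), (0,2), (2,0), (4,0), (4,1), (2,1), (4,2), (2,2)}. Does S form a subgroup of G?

|S| = 9 divides |G| = 18, consistent with Lagrange.
S contains the identity, every element's inverse is in S, and S is closed under +: it is a subgroup.

Yes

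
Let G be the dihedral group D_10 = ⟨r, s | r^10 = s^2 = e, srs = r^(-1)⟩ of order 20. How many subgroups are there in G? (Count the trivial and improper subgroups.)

22

|G| = 20, so by Lagrange every subgroup order divides 20. Divisors: 1, 2, 4, 5, 10, 20.
Subgroups by order — order 1: 1; order 2: 11; order 4: 5; order 5: 1; order 10: 3; order 20: 1.
Total: 1 + 11 + 5 + 1 + 3 + 1 = 22.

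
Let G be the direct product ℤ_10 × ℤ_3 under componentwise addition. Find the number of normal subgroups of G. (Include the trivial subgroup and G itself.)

G is abelian, so every subgroup is normal.
G has 8 subgroups in total, hence 8 normal subgroups.

8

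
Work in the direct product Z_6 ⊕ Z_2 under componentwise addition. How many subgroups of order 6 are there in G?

|G| = 12 and 6 | 12, so subgroups of order 6 are possible by Lagrange.
The subgroups of order 6 are: {(0,0), (0,1), (2,0), (2,1), (4,0), (4,1)}; {(0,0), (1,0), (2,0), (3,0), (4,0), (5,0)}; {(0,0), (1,1), (2,0), (3,1), (4,0), (5,1)}.
So G has 3 subgroups of order 6.

3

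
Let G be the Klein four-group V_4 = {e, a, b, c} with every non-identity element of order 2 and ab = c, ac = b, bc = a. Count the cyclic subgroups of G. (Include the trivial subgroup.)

Each element a generates a cyclic subgroup ⟨a⟩; distinct elements may generate the same one (a cyclic group of order d has φ(d) generators).
Cyclic subgroups by order — order 1: 1; order 2: 3.
Total: 4.

4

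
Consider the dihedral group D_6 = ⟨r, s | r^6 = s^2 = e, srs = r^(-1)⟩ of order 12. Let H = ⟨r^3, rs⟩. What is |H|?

|⟨r^3⟩| = 2 and |⟨rs⟩| = 2, so |H| is a multiple of lcm(2, 2) = 2 and divides |G| = 12.
Closing under the operation: H = {e, r^3, rs, r^4s}, so |H| = 4.

4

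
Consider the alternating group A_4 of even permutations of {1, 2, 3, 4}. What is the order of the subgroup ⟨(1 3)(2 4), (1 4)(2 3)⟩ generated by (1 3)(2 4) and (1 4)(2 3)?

4

|⟨(1 3)(2 4)⟩| = 2 and |⟨(1 4)(2 3)⟩| = 2, so |H| is a multiple of lcm(2, 2) = 2 and divides |G| = 12.
Closing under the operation: H = {e, (1 2)(3 4), (1 3)(2 4), (1 4)(2 3)}, so |H| = 4.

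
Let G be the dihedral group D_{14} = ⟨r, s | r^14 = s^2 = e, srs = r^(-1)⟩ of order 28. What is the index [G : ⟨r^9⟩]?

2

|⟨r^9⟩| = 14 and |G| = 28.
By Lagrange, [G : H] = |G|/|H| = 28/14 = 2.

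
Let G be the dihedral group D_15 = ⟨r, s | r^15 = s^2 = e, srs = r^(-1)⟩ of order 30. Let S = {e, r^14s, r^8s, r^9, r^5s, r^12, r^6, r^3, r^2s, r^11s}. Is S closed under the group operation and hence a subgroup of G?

Yes

|S| = 10 divides |G| = 30, consistent with Lagrange.
S contains the identity, every element's inverse is in S, and S is closed under ·: it is a subgroup.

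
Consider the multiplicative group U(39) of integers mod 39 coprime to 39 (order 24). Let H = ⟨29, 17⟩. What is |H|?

|⟨29⟩| = 6 and |⟨17⟩| = 6, so |H| is a multiple of lcm(6, 6) = 6 and divides |G| = 24.
Closing under the operation: H = {1, 4, 10, 14, 16, 17, 22, 23, 25, 29, 35, 38}, so |H| = 12.

12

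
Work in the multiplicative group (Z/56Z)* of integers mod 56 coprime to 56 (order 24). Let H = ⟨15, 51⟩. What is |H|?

12

|⟨15⟩| = 2 and |⟨51⟩| = 6, so |H| is a multiple of lcm(2, 6) = 6 and divides |G| = 24.
Closing under the operation: H = {1, 9, 11, 15, 23, 25, 29, 37, 39, 43, 51, 53}, so |H| = 12.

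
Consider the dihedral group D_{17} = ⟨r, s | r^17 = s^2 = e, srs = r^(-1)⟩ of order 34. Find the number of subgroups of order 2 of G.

17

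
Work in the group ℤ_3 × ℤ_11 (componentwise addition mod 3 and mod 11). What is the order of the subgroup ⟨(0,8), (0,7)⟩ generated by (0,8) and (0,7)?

|⟨(0,8)⟩| = 11 and |⟨(0,7)⟩| = 11, so |H| is a multiple of lcm(11, 11) = 11 and divides |G| = 33.
Closing under the operation: H = {(0,0), (0,1), (0,2), (0,3), (0,4), (0,5), (0,6), (0,7), (0,8), (0,9), (0,10)}, so |H| = 11.

11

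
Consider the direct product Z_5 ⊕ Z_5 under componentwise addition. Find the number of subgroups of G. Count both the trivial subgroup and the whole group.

8

|G| = 25, so by Lagrange every subgroup order divides 25. Divisors: 1, 5, 25.
Subgroups by order — order 1: 1; order 5: 6; order 25: 1.
Total: 1 + 6 + 1 = 8.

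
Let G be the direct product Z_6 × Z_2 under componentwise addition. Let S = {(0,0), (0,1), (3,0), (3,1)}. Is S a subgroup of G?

|S| = 4 divides |G| = 12, consistent with Lagrange.
S contains the identity, every element's inverse is in S, and S is closed under +: it is a subgroup.

Yes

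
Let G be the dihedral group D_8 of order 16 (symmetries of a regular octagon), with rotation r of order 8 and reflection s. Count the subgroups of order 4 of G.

|G| = 16 and 4 | 16, so subgroups of order 4 are possible by Lagrange.
The subgroups of order 4 are: {e, r^2, r^4, r^6}; {e, r^4, r^2s, r^6s}; {e, r^4, r^3s, r^7s}; {e, r^4, s, r^4s}; … (5 in all).
So G has 5 subgroups of order 4.

5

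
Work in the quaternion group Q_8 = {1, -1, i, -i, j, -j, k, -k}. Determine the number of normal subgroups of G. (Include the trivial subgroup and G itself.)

6

G has 6 subgroups. Checking conjugation-invariance by order — order 1: 1/1 normal; order 2: 1/1 normal; order 4: 3/3 normal; order 8: 1/1 normal.
Total normal subgroups: 6.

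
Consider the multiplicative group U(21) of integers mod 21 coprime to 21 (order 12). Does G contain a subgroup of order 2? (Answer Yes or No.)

Yes

2 | 12. A subgroup of order 2 is {1, 13}.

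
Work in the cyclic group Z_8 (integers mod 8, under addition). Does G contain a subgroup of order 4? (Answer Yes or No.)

4 | 8. A subgroup of order 4 is {0, 2, 4, 6}.

Yes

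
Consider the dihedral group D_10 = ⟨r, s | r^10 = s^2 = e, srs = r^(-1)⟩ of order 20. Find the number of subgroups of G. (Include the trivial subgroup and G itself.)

22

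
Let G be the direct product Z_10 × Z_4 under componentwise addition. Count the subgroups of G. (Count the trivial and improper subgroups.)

16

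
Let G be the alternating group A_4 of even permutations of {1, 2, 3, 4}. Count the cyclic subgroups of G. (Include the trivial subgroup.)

8

Each element a generates a cyclic subgroup ⟨a⟩; distinct elements may generate the same one (a cyclic group of order d has φ(d) generators).
Cyclic subgroups by order — order 1: 1; order 2: 3; order 3: 4.
Total: 8.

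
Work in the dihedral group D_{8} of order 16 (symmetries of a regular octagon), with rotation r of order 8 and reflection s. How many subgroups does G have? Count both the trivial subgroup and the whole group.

19

|G| = 16, so by Lagrange every subgroup order divides 16. Divisors: 1, 2, 4, 8, 16.
Subgroups by order — order 1: 1; order 2: 9; order 4: 5; order 8: 3; order 16: 1.
Total: 1 + 9 + 5 + 3 + 1 = 19.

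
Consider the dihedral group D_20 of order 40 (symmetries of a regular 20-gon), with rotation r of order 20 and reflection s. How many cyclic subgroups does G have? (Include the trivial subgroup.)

A cyclic subgroup of order d is generated by each of its φ(d) elements of order d, so the cyclic subgroups of order d number (#elements of order d)/φ(d).
Cyclic subgroups by order — order 1: 1; order 2: 21; order 4: 1; order 5: 1; order 10: 1; order 20: 1.
Total: 26.

26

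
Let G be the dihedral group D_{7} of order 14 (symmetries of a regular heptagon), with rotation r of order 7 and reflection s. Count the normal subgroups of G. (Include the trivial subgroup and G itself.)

G has 10 subgroups. Checking conjugation-invariance by order — order 1: 1/1 normal; order 2: 0/7 normal; order 7: 1/1 normal; order 14: 1/1 normal.
Total normal subgroups: 3.

3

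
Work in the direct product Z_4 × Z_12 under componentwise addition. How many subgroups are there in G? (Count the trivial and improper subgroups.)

|G| = 48, so by Lagrange every subgroup order divides 48. Divisors: 1, 2, 3, 4, 6, 8, 12, 16, 24, 48.
Subgroups by order — order 1: 1; order 2: 3; order 3: 1; order 4: 7; order 6: 3; order 8: 3; order 12: 7; order 16: 1; order 24: 3; order 48: 1.
Total: 1 + 3 + 1 + 7 + 3 + 3 + 7 + 1 + 3 + 1 = 30.

30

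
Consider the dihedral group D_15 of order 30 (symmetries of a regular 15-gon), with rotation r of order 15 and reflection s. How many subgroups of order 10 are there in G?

|G| = 30 and 10 | 30, so subgroups of order 10 are possible by Lagrange.
The subgroups of order 10 are: {e, r^3, r^6, r^9, r^12, rs, r^4s, r^7s, r^10s, r^13s}; {e, r^3, r^6, r^9, r^12, r^2s, r^5s, r^8s, r^11s, r^14s}; {e, r^3, r^6, r^9, r^12, s, r^3s, r^6s, r^9s, r^12s}.
So G has 3 subgroups of order 10.

3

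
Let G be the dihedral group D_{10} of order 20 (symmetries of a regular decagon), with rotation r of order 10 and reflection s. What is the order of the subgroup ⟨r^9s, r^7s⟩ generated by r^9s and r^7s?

10

|⟨r^9s⟩| = 2 and |⟨r^7s⟩| = 2, so |H| is a multiple of lcm(2, 2) = 2 and divides |G| = 20.
Closing under the operation: H = {e, r^2, r^4, r^6, r^8, rs, r^3s, r^5s, r^7s, r^9s}, so |H| = 10.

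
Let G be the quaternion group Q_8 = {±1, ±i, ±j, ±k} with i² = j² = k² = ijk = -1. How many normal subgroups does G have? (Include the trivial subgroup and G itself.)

6

G has 6 subgroups. Checking conjugation-invariance by order — order 1: 1/1 normal; order 2: 1/1 normal; order 4: 3/3 normal; order 8: 1/1 normal.
Total normal subgroups: 6.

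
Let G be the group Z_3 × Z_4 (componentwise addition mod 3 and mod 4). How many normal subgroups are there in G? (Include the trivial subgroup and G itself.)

6

G is abelian, so every subgroup is normal.
G has 6 subgroups in total, hence 6 normal subgroups.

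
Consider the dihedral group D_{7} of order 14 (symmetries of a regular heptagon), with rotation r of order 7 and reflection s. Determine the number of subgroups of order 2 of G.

7

|G| = 14 and 2 | 14, so subgroups of order 2 are possible by Lagrange.
The subgroups of order 2 are: {e, r^2s}; {e, r^3s}; {e, r^4s}; {e, r^5s}; … (7 in all).
So G has 7 subgroups of order 2.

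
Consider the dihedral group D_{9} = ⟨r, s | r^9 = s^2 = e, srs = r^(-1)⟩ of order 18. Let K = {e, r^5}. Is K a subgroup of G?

r^5 ∈ K but its inverse r^4 ∉ K, so K is not a subgroup.

No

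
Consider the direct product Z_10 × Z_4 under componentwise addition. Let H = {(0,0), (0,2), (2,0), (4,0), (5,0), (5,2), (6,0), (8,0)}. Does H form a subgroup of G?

Closure fails: (4,0) + (0,2) = (4,2) ∉ H. So H is not a subgroup.

No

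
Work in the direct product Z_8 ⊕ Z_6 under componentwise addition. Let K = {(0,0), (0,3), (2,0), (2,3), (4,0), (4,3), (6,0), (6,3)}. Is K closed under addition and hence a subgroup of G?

|K| = 8 divides |G| = 48, consistent with Lagrange.
K contains the identity, every element's inverse is in K, and K is closed under +: it is a subgroup.

Yes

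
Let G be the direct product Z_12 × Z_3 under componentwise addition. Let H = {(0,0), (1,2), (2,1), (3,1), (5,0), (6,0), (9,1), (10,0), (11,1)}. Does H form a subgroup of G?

(2,1) ∈ H but its inverse (10,2) ∉ H, so H is not a subgroup.

No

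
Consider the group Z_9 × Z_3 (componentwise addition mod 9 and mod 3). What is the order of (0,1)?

The order of (0,1) in Z_9 × Z_3 is lcm(ord(0) in Z_9, ord(1) in Z_3).
ord(0) = 1 and ord(1) = 3, so |⟨(0,1)⟩| = lcm(1, 3) = 3.

3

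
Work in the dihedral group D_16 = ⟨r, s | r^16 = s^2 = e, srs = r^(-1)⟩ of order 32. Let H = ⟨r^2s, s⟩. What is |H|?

16

|⟨r^2s⟩| = 2 and |⟨s⟩| = 2, so |H| is a multiple of lcm(2, 2) = 2 and divides |G| = 32.
Closing under the operation: H = {e, r^2, r^4, r^6, r^8, r^10, r^12, r^14, s, r^2s, r^4s, r^6s, r^8s, r^10s, r^12s, r^14s}, so |H| = 16.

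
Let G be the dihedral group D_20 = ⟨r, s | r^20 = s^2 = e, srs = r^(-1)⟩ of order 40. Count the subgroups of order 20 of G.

3

|G| = 40 and 20 | 40, so subgroups of order 20 are possible by Lagrange.
The subgroups of order 20 are: {e, r, r^2, r^3, r^4, r^5, r^6, r^7, r^8, r^9, r^10, r^11, r^12, r^13, r^14, r^15, r^16, r^17, r^18, r^19}; {e, r^2, r^4, r^6, r^8, r^10, r^12, r^14, r^16, r^18, s, r^2s, r^4s, r^6s, r^8s, r^10s, r^12s, r^14s, r^16s, r^18s}; {e, r^2, r^4, r^6, r^8, r^10, r^12, r^14, r^16, r^18, rs, r^3s, r^5s, r^7s, r^9s, r^11s, r^13s, r^15s, r^17s, r^19s}.
So G has 3 subgroups of order 20.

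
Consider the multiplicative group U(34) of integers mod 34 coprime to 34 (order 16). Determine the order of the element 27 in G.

16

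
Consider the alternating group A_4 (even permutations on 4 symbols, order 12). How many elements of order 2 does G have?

3

The elements of order 2 are: (1 2)(3 4), (1 3)(2 4), (1 4)(2 3).
That's 3.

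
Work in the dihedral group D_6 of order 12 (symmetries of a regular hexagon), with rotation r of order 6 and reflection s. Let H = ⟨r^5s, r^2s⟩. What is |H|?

4

|⟨r^5s⟩| = 2 and |⟨r^2s⟩| = 2, so |H| is a multiple of lcm(2, 2) = 2 and divides |G| = 12.
Closing under the operation: H = {e, r^3, r^2s, r^5s}, so |H| = 4.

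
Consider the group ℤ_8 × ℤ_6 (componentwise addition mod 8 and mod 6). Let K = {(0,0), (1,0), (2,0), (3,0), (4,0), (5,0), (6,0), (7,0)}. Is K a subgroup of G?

Yes

|K| = 8 divides |G| = 48, consistent with Lagrange.
K contains the identity, every element's inverse is in K, and K is closed under +: it is a subgroup.
In fact K = ⟨(7,0)⟩.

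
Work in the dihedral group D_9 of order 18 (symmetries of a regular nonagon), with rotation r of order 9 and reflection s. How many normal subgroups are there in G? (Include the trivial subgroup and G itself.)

4

G has 16 subgroups. Checking conjugation-invariance by order — order 1: 1/1 normal; order 2: 0/9 normal; order 3: 1/1 normal; order 6: 0/3 normal; order 9: 1/1 normal; order 18: 1/1 normal.
Total normal subgroups: 4.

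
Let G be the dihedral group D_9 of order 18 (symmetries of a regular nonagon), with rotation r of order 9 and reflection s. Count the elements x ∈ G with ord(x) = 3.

2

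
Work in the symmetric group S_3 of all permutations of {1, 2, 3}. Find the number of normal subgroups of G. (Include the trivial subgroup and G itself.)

3

G has 6 subgroups. Checking conjugation-invariance by order — order 1: 1/1 normal; order 2: 0/3 normal; order 3: 1/1 normal; order 6: 1/1 normal.
Total normal subgroups: 3.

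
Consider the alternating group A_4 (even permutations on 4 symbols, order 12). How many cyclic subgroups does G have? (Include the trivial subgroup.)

A cyclic subgroup of order d is generated by each of its φ(d) elements of order d, so the cyclic subgroups of order d number (#elements of order d)/φ(d).
Cyclic subgroups by order — order 1: 1; order 2: 3; order 3: 4.
Total: 8.

8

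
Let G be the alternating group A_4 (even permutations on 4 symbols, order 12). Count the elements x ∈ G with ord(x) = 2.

3

The elements of order 2 are: (1 2)(3 4), (1 3)(2 4), (1 4)(2 3).
That's 3.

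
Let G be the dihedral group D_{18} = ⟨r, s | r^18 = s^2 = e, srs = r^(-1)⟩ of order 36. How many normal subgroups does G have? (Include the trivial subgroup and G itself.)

9

G has 45 subgroups. Checking conjugation-invariance by order — order 1: 1/1 normal; order 2: 1/19 normal; order 3: 1/1 normal; order 4: 0/9 normal; order 6: 1/7 normal; order 9: 1/1 normal; order 12: 0/3 normal; order 18: 3/3 normal; order 36: 1/1 normal.
Total normal subgroups: 9.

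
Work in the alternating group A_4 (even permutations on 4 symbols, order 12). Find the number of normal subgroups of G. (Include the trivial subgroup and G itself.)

3

G has 10 subgroups. Checking conjugation-invariance by order — order 1: 1/1 normal; order 2: 0/3 normal; order 3: 0/4 normal; order 4: 1/1 normal; order 12: 1/1 normal.
Total normal subgroups: 3.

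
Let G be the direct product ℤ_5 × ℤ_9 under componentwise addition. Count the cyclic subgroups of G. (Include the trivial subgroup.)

A cyclic subgroup of order d is generated by each of its φ(d) elements of order d, so the cyclic subgroups of order d number (#elements of order d)/φ(d).
Cyclic subgroups by order — order 1: 1; order 3: 1; order 5: 1; order 9: 1; order 15: 1; order 45: 1.
Total: 6.

6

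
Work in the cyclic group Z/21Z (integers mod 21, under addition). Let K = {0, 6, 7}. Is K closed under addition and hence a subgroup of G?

No

6 ∈ K but its inverse 15 ∉ K, so K is not a subgroup.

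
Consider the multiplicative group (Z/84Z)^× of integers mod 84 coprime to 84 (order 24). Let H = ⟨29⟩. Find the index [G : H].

|⟨29⟩| = 2 and |G| = 24.
By Lagrange, [G : H] = |G|/|H| = 24/2 = 12.

12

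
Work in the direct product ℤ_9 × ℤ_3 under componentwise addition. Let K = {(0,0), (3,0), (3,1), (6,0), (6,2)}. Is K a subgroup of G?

|K| = 5 does not divide |G| = 27, so by Lagrange K is not a subgroup.

No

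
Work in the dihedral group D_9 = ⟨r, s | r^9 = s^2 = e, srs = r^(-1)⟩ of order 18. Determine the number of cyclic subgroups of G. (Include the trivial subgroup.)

12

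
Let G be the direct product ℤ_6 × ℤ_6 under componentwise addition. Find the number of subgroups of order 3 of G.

|G| = 36 and 3 | 36, so subgroups of order 3 are possible by Lagrange.
The subgroups of order 3 are: {(0,0), (0,2), (0,4)}; {(0,0), (2,0), (4,0)}; {(0,0), (2,2), (4,4)}; {(0,0), (2,4), (4,2)}.
So G has 4 subgroups of order 3.

4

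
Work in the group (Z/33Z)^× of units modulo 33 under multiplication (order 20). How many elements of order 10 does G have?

Enumerating element orders in G gives 12 elements of order 10.

12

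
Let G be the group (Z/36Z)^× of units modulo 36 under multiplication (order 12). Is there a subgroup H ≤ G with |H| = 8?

No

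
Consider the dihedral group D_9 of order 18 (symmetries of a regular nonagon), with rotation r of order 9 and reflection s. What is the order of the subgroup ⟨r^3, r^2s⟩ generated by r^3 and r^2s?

6

|⟨r^3⟩| = 3 and |⟨r^2s⟩| = 2, so |H| is a multiple of lcm(3, 2) = 6 and divides |G| = 18.
Closing under the operation: H = {e, r^3, r^6, r^2s, r^5s, r^8s}, so |H| = 6.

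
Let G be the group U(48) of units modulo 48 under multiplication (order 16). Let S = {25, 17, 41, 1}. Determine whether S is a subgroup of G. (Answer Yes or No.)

|S| = 4 divides |G| = 16, consistent with Lagrange.
S contains the identity, every element's inverse is in S, and S is closed under ·: it is a subgroup.

Yes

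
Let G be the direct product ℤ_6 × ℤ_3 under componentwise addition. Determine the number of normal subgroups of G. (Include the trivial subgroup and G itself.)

G is abelian, so every subgroup is normal.
G has 12 subgroups in total, hence 12 normal subgroups.

12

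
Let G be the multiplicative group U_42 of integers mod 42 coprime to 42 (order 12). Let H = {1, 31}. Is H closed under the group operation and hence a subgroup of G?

31 ∈ H but its inverse 19 ∉ H, so H is not a subgroup.

No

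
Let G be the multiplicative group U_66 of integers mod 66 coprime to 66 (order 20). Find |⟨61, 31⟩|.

|⟨61⟩| = 10 and |⟨31⟩| = 5, so |H| is a multiple of lcm(10, 5) = 10 and divides |G| = 20.
Closing under the operation: H = {1, 7, 13, 19, 25, 31, 37, 43, 49, 61}, so |H| = 10.

10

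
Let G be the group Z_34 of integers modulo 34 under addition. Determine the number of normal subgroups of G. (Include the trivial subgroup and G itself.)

4

G is abelian, so every subgroup is normal.
G has 4 subgroups in total, hence 4 normal subgroups.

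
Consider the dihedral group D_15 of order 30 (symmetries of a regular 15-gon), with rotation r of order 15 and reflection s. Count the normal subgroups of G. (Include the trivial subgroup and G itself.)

G has 28 subgroups. Checking conjugation-invariance by order — order 1: 1/1 normal; order 2: 0/15 normal; order 3: 1/1 normal; order 5: 1/1 normal; order 6: 0/5 normal; order 10: 0/3 normal; order 15: 1/1 normal; order 30: 1/1 normal.
Total normal subgroups: 5.

5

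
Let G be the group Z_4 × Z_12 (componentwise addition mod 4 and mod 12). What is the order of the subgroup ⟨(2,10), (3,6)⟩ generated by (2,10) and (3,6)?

24

|⟨(2,10)⟩| = 6 and |⟨(3,6)⟩| = 4, so |H| is a multiple of lcm(6, 4) = 12 and divides |G| = 48.
Closing under the operation: H = {(0,0), (0,2), (0,4), (0,6), (0,8), (0,10), (1,0), (1,2), (1,4), (1,6), (1,8), (1,10), (2,0), (2,2), (2,4), (2,6), (2,8), (2,10), (3,0), (3,2), (3,4), (3,6), (3,8), (3,10)}, so |H| = 24.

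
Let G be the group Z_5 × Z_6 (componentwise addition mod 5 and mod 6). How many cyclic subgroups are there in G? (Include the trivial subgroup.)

Each element a generates a cyclic subgroup ⟨a⟩; distinct elements may generate the same one (a cyclic group of order d has φ(d) generators).
Cyclic subgroups by order — order 1: 1; order 2: 1; order 3: 1; order 5: 1; order 6: 1; order 10: 1; order 15: 1; order 30: 1.
Total: 8.

8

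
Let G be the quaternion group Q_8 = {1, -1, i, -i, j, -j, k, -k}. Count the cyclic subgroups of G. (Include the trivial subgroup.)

Group the elements of G by the cyclic subgroup they generate; each cyclic subgroup of order d accounts for φ(d) elements.
Cyclic subgroups by order — order 1: 1; order 2: 1; order 4: 3.
Total: 5.

5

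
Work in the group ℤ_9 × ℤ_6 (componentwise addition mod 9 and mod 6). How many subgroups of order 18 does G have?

4

|G| = 54 and 18 | 54, so subgroups of order 18 are possible by Lagrange.
The subgroups of order 18 are: {(0,0), (0,1), (0,2), (0,3), (0,4), (0,5), (3,0), (3,1), (3,2), (3,3), (3,4), (3,5), (6,0), (6,1), (6,2), (6,3), (6,4), (6,5)}; {(0,0), (0,3), (1,0), (1,3), (2,0), (2,3), (3,0), (3,3), (4,0), (4,3), (5,0), (5,3), (6,0), (6,3), (7,0), (7,3), (8,0), (8,3)}; {(0,0), (0,3), (1,1), (1,4), (2,2), (2,5), (3,0), (3,3), (4,1), (4,4), (5,2), (5,5), (6,0), (6,3), (7,1), (7,4), (8,2), (8,5)}; {(0,0), (0,3), (1,2), (1,5), (2,1), (2,4), (3,0), (3,3), (4,2), (4,5), (5,1), (5,4), (6,0), (6,3), (7,2), (7,5), (8,1), (8,4)}.
So G has 4 subgroups of order 18.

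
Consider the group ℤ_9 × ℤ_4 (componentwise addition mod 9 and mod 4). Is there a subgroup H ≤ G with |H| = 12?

12 | 36. A subgroup of order 12 is {(0,0), (0,1), (0,2), (0,3), (3,0), (3,1), (3,2), (3,3), (6,0), (6,1), (6,2), (6,3)}.

Yes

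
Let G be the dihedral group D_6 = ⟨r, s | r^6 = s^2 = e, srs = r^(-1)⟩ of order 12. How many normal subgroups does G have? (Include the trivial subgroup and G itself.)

7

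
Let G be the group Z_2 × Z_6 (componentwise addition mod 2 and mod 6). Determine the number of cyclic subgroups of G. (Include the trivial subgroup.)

A cyclic subgroup of order d is generated by each of its φ(d) elements of order d, so the cyclic subgroups of order d number (#elements of order d)/φ(d).
Cyclic subgroups by order — order 1: 1; order 2: 3; order 3: 1; order 6: 3.
Total: 8.

8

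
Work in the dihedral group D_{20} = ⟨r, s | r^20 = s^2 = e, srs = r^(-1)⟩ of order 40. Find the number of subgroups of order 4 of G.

|G| = 40 and 4 | 40, so subgroups of order 4 are possible by Lagrange.
The subgroups of order 4 are: {e, r^10, s, r^10s}; {e, r^10, rs, r^11s}; {e, r^10, r^2s, r^12s}; {e, r^10, r^3s, r^13s}; … (11 in all).
So G has 11 subgroups of order 4.

11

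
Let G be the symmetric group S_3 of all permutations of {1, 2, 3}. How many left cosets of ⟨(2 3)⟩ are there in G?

3

|⟨(2 3)⟩| = 2 and |G| = 6.
By Lagrange, [G : H] = |G|/|H| = 6/2 = 3.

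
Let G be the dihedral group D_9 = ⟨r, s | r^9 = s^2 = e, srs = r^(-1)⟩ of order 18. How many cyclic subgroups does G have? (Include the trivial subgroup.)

Group the elements of G by the cyclic subgroup they generate; each cyclic subgroup of order d accounts for φ(d) elements.
Cyclic subgroups by order — order 1: 1; order 2: 9; order 3: 1; order 9: 1.
Total: 12.

12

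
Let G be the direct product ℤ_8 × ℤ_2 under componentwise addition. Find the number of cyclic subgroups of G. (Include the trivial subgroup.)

8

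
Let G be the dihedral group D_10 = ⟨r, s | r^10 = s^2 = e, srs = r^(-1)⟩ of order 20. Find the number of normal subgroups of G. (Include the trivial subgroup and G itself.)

G has 22 subgroups. Checking conjugation-invariance by order — order 1: 1/1 normal; order 2: 1/11 normal; order 4: 0/5 normal; order 5: 1/1 normal; order 10: 3/3 normal; order 20: 1/1 normal.
Total normal subgroups: 7.

7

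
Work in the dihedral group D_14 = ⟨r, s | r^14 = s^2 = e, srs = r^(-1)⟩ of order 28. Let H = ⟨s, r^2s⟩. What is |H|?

|⟨s⟩| = 2 and |⟨r^2s⟩| = 2, so |H| is a multiple of lcm(2, 2) = 2 and divides |G| = 28.
Closing under the operation: H = {e, r^2, r^4, r^6, r^8, r^10, r^12, s, r^2s, r^4s, r^6s, r^8s, r^10s, r^12s}, so |H| = 14.

14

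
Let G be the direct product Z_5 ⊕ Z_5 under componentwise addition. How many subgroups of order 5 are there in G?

6

|G| = 25 and 5 | 25, so subgroups of order 5 are possible by Lagrange.
The subgroups of order 5 are: {(0,0), (0,1), (0,2), (0,3), (0,4)}; {(0,0), (1,0), (2,0), (3,0), (4,0)}; {(0,0), (1,1), (2,2), (3,3), (4,4)}; {(0,0), (1,2), (2,4), (3,1), (4,3)}; … (6 in all).
So G has 6 subgroups of order 5.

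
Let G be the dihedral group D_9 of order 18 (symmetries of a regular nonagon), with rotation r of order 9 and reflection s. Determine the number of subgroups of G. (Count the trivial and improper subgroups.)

16

|G| = 18, so by Lagrange every subgroup order divides 18. Divisors: 1, 2, 3, 6, 9, 18.
Subgroups by order — order 1: 1; order 2: 9; order 3: 1; order 6: 3; order 9: 1; order 18: 1.
Total: 1 + 9 + 1 + 3 + 1 + 1 = 16.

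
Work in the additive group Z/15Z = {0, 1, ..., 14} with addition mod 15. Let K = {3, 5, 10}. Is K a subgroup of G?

No

The identity 0 ∉ K, so K is not a subgroup.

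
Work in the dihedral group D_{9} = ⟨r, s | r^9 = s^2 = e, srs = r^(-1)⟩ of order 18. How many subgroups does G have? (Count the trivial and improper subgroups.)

16

|G| = 18, so by Lagrange every subgroup order divides 18. Divisors: 1, 2, 3, 6, 9, 18.
Subgroups by order — order 1: 1; order 2: 9; order 3: 1; order 6: 3; order 9: 1; order 18: 1.
Total: 1 + 9 + 1 + 3 + 1 + 1 = 16.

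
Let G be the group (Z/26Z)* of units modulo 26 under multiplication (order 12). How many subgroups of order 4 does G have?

1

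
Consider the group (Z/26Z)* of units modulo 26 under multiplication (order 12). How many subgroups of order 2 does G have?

|G| = 12 and 2 | 12, so subgroups of order 2 are possible by Lagrange.
The subgroups of order 2 are: {1, 25}.
So G has 1 subgroup of order 2.

1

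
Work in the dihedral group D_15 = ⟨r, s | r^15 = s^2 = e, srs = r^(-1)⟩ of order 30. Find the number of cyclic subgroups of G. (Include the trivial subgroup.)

19

Group the elements of G by the cyclic subgroup they generate; each cyclic subgroup of order d accounts for φ(d) elements.
Cyclic subgroups by order — order 1: 1; order 2: 15; order 3: 1; order 5: 1; order 15: 1.
Total: 19.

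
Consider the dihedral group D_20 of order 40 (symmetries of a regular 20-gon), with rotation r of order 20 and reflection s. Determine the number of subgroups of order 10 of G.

|G| = 40 and 10 | 40, so subgroups of order 10 are possible by Lagrange.
The subgroups of order 10 are: {e, r^2, r^4, r^6, r^8, r^10, r^12, r^14, r^16, r^18}; {e, r^4, r^8, r^12, r^16, r^2s, r^6s, r^10s, r^14s, r^18s}; {e, r^4, r^8, r^12, r^16, r^3s, r^7s, r^11s, r^15s, r^19s}; {e, r^4, r^8, r^12, r^16, s, r^4s, r^8s, r^12s, r^16s}; … (5 in all).
So G has 5 subgroups of order 10.

5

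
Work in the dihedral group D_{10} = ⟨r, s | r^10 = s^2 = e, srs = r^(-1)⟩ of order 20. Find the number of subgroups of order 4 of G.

|G| = 20 and 4 | 20, so subgroups of order 4 are possible by Lagrange.
The subgroups of order 4 are: {e, r^5, r^2s, r^7s}; {e, r^5, r^3s, r^8s}; {e, r^5, r^4s, r^9s}; {e, r^5, s, r^5s}; … (5 in all).
So G has 5 subgroups of order 4.

5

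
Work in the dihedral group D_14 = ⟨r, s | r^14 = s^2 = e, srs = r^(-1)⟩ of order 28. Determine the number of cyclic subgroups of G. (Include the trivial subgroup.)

18

Each element a generates a cyclic subgroup ⟨a⟩; distinct elements may generate the same one (a cyclic group of order d has φ(d) generators).
Cyclic subgroups by order — order 1: 1; order 2: 15; order 7: 1; order 14: 1.
Total: 18.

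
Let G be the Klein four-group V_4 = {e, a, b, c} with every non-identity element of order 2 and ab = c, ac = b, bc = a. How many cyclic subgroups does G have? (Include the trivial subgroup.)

Group the elements of G by the cyclic subgroup they generate; each cyclic subgroup of order d accounts for φ(d) elements.
Cyclic subgroups by order — order 1: 1; order 2: 3.
Total: 4.

4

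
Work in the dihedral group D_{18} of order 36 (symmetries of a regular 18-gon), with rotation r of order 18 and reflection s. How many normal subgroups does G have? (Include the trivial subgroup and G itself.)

9

G has 45 subgroups. Checking conjugation-invariance by order — order 1: 1/1 normal; order 2: 1/19 normal; order 3: 1/1 normal; order 4: 0/9 normal; order 6: 1/7 normal; order 9: 1/1 normal; order 12: 0/3 normal; order 18: 3/3 normal; order 36: 1/1 normal.
Total normal subgroups: 9.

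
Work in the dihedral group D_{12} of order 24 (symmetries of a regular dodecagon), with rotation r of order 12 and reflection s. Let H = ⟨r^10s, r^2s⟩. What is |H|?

|⟨r^10s⟩| = 2 and |⟨r^2s⟩| = 2, so |H| is a multiple of lcm(2, 2) = 2 and divides |G| = 24.
Closing under the operation: H = {e, r^4, r^8, r^2s, r^6s, r^10s}, so |H| = 6.

6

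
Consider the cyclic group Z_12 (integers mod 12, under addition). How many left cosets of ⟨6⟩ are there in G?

6

|⟨6⟩| = 2 and |G| = 12.
By Lagrange, [G : H] = |G|/|H| = 12/2 = 6.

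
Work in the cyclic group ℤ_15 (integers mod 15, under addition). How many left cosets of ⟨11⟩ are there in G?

1

|⟨11⟩| = 15 and |G| = 15.
By Lagrange, [G : H] = |G|/|H| = 15/15 = 1.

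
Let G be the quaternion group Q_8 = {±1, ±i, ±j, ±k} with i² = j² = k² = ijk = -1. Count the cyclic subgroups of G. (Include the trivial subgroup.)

A cyclic subgroup of order d is generated by each of its φ(d) elements of order d, so the cyclic subgroups of order d number (#elements of order d)/φ(d).
Cyclic subgroups by order — order 1: 1; order 2: 1; order 4: 3.
Total: 5.

5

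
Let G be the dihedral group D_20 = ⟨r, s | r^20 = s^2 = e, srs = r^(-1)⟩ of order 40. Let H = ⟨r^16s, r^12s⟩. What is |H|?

10

|⟨r^16s⟩| = 2 and |⟨r^12s⟩| = 2, so |H| is a multiple of lcm(2, 2) = 2 and divides |G| = 40.
Closing under the operation: H = {e, r^4, r^8, r^12, r^16, s, r^4s, r^8s, r^12s, r^16s}, so |H| = 10.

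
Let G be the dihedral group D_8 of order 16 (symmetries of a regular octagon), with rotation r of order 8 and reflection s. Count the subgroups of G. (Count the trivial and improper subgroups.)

19

|G| = 16, so by Lagrange every subgroup order divides 16. Divisors: 1, 2, 4, 8, 16.
Subgroups by order — order 1: 1; order 2: 9; order 4: 5; order 8: 3; order 16: 1.
Total: 1 + 9 + 5 + 3 + 1 = 19.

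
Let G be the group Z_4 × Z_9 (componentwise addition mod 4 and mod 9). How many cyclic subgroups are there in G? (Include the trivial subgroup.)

9

Group the elements of G by the cyclic subgroup they generate; each cyclic subgroup of order d accounts for φ(d) elements.
Cyclic subgroups by order — order 1: 1; order 2: 1; order 3: 1; order 4: 1; order 6: 1; order 9: 1; order 12: 1; order 18: 1; order 36: 1.
Total: 9.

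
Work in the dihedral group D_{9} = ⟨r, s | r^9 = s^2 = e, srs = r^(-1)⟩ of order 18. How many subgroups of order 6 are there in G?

3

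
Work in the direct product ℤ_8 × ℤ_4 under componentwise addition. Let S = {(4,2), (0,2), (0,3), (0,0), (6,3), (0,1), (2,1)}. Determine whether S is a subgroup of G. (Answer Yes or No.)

|S| = 7 does not divide |G| = 32, so by Lagrange S is not a subgroup.

No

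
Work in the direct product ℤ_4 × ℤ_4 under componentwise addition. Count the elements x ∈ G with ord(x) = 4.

12

An element (a,b) has order lcm(ord(a), ord(b)); count pairs with lcm equal to 4.
Enumerating gives 12 such elements.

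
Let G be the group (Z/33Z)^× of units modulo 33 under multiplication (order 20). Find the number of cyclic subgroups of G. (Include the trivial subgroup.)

Group the elements of G by the cyclic subgroup they generate; each cyclic subgroup of order d accounts for φ(d) elements.
Cyclic subgroups by order — order 1: 1; order 2: 3; order 5: 1; order 10: 3.
Total: 8.

8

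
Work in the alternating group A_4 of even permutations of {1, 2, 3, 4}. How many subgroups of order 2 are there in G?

3

|G| = 12 and 2 | 12, so subgroups of order 2 are possible by Lagrange.
The subgroups of order 2 are: {e, (1 2)(3 4)}; {e, (1 3)(2 4)}; {e, (1 4)(2 3)}.
So G has 3 subgroups of order 2.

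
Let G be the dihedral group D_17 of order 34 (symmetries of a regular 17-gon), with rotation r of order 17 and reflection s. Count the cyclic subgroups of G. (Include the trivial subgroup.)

Each element a generates a cyclic subgroup ⟨a⟩; distinct elements may generate the same one (a cyclic group of order d has φ(d) generators).
Cyclic subgroups by order — order 1: 1; order 2: 17; order 17: 1.
Total: 19.

19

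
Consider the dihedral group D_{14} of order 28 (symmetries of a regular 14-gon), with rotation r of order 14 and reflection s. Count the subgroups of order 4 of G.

|G| = 28 and 4 | 28, so subgroups of order 4 are possible by Lagrange.
The subgroups of order 4 are: {e, r^7, r^3s, r^10s}; {e, r^7, r^4s, r^11s}; {e, r^7, r^5s, r^12s}; {e, r^7, r^6s, r^13s}; … (7 in all).
So G has 7 subgroups of order 4.

7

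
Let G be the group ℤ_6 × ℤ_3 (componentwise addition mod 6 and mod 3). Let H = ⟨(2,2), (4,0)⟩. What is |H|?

|⟨(2,2)⟩| = 3 and |⟨(4,0)⟩| = 3, so |H| is a multiple of lcm(3, 3) = 3 and divides |G| = 18.
Closing under the operation: H = {(0,0), (0,1), (0,2), (2,0), (2,1), (2,2), (4,0), (4,1), (4,2)}, so |H| = 9.

9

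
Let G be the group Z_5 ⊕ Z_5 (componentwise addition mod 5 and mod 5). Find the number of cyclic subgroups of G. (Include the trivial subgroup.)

7

Group the elements of G by the cyclic subgroup they generate; each cyclic subgroup of order d accounts for φ(d) elements.
Cyclic subgroups by order — order 1: 1; order 5: 6.
Total: 7.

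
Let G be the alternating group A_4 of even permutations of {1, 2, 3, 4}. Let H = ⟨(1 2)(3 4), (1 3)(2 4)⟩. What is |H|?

|⟨(1 2)(3 4)⟩| = 2 and |⟨(1 3)(2 4)⟩| = 2, so |H| is a multiple of lcm(2, 2) = 2 and divides |G| = 12.
Closing under the operation: H = {e, (1 2)(3 4), (1 3)(2 4), (1 4)(2 3)}, so |H| = 4.

4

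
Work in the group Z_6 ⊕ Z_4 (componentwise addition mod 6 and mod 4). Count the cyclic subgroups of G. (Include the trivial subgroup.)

Each element a generates a cyclic subgroup ⟨a⟩; distinct elements may generate the same one (a cyclic group of order d has φ(d) generators).
Cyclic subgroups by order — order 1: 1; order 2: 3; order 3: 1; order 4: 2; order 6: 3; order 12: 2.
Total: 12.

12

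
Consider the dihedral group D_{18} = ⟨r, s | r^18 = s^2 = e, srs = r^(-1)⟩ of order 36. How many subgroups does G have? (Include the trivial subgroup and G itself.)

45

|G| = 36, so by Lagrange every subgroup order divides 36. Divisors: 1, 2, 3, 4, 6, 9, 12, 18, 36.
Subgroups by order — order 1: 1; order 2: 19; order 3: 1; order 4: 9; order 6: 7; order 9: 1; order 12: 3; order 18: 3; order 36: 1.
Total: 1 + 19 + 1 + 9 + 7 + 1 + 3 + 3 + 1 = 45.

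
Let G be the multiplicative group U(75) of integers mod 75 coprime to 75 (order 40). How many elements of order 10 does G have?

Enumerating element orders in G gives 12 elements of order 10.

12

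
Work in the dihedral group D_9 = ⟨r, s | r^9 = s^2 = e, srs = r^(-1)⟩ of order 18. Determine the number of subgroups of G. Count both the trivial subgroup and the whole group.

16

|G| = 18, so by Lagrange every subgroup order divides 18. Divisors: 1, 2, 3, 6, 9, 18.
Subgroups by order — order 1: 1; order 2: 9; order 3: 1; order 6: 3; order 9: 1; order 18: 1.
Total: 1 + 9 + 1 + 3 + 1 + 1 = 16.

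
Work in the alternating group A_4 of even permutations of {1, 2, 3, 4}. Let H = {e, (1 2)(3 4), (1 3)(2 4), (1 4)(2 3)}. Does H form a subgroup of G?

|H| = 4 divides |G| = 12, consistent with Lagrange.
H contains the identity, every element's inverse is in H, and H is closed under ∘: it is a subgroup.

Yes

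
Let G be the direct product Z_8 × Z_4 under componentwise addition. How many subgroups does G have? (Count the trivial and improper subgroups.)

22

|G| = 32, so by Lagrange every subgroup order divides 32. Divisors: 1, 2, 4, 8, 16, 32.
Subgroups by order — order 1: 1; order 2: 3; order 4: 7; order 8: 7; order 16: 3; order 32: 1.
Total: 1 + 3 + 7 + 7 + 3 + 1 = 22.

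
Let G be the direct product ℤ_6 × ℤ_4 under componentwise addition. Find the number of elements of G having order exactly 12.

An element (a,b) has order lcm(ord(a), ord(b)); count pairs with lcm equal to 12.
Enumerating gives 8 such elements.

8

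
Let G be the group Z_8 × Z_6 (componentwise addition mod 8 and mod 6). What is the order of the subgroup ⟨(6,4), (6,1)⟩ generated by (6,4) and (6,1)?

|⟨(6,4)⟩| = 12 and |⟨(6,1)⟩| = 12, so |H| is a multiple of lcm(12, 12) = 12 and divides |G| = 48.
Closing under the operation: H = {(0,0), (0,1), (0,2), (0,3), (0,4), (0,5), (2,0), (2,1), (2,2), (2,3), (2,4), (2,5), (4,0), (4,1), (4,2), (4,3), (4,4), (4,5), (6,0), (6,1), (6,2), (6,3), (6,4), (6,5)}, so |H| = 24.

24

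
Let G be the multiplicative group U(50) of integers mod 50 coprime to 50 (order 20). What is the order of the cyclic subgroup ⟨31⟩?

5

Compute successive powers of 31 mod 50: 31, 11, 41, 21, 1; 31^5 ≡ 1 (mod 50).
So |⟨31⟩| = 5.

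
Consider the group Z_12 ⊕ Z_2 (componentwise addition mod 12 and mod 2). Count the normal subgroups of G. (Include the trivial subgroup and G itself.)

G is abelian, so every subgroup is normal.
G has 16 subgroups in total, hence 16 normal subgroups.

16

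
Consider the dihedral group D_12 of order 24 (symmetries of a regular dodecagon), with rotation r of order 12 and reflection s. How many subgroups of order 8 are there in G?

3

|G| = 24 and 8 | 24, so subgroups of order 8 are possible by Lagrange.
The subgroups of order 8 are: {e, r^3, r^6, r^9, rs, r^4s, r^7s, r^10s}; {e, r^3, r^6, r^9, r^2s, r^5s, r^8s, r^11s}; {e, r^3, r^6, r^9, s, r^3s, r^6s, r^9s}.
So G has 3 subgroups of order 8.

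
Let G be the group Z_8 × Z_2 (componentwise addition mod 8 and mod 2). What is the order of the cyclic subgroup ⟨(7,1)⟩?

The order of (7,1) in Z_8 × Z_2 is lcm(ord(7) in Z_8, ord(1) in Z_2).
ord(7) = 8 and ord(1) = 2, so |⟨(7,1)⟩| = lcm(8, 2) = 8.

8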